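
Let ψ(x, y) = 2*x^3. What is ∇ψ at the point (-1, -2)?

∂ψ/∂x = 6*x^2
∂ψ/∂y = 0
∇ψ = (6*x^2, 0)
At (-1, -2): (6, 0).

(6, 0)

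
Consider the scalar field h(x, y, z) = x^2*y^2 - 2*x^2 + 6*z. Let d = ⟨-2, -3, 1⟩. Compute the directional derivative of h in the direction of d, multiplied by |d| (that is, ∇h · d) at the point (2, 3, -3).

∂h/∂x = 2*x*y^2 - 4*x
∂h/∂y = 2*x^2*y
∂h/∂z = 6
∇h at (2, 3, -3) = (28, 24, 6)
∇h · d = (28)(-2) + (24)(-3) + (6)(1) = -122

-122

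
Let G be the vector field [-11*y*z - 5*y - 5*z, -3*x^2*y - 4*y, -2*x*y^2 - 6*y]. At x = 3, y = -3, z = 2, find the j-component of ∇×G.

(∇×G)_2 = ∂G₁/∂z − ∂G₃/∂x
= -11*y - 5 − (-2*y^2)
= 2*y^2 - 11*y - 5
At (3, -3, 2): 46.

46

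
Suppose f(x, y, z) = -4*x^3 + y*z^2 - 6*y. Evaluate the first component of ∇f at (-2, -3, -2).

-48

(∇f)_1 = ∂f/∂x = -12*x^2
At (-2, -3, -2): -48.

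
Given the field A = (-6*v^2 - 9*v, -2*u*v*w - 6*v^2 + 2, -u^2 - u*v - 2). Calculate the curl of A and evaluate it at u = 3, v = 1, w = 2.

(∇×A)₁ = ∂A₃/∂v − ∂A₂/∂w = 2*u*v - u
(∇×A)₂ = ∂A₁/∂w − ∂A₃/∂u = 2*u + v
(∇×A)₃ = ∂A₂/∂u − ∂A₁/∂v = -2*v*w + 12*v + 9
∇×A = (2*u*v - u, 2*u + v, -2*v*w + 12*v + 9)
At (3, 1, 2): (3, 7, 17).

(3, 7, 17)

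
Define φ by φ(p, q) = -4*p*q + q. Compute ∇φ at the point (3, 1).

∂φ/∂p = -4*q
∂φ/∂q = -4*p + 1
∇φ = (-4*q, -4*p + 1)
At (3, 1): (-4, -11).

(-4, -11)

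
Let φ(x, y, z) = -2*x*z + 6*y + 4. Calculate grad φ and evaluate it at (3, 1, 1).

∂φ/∂x = -2*z
∂φ/∂y = 6
∂φ/∂z = -2*x
∇φ = (-2*z, 6, -2*x)
At (3, 1, 1): (-2, 6, -6).

(-2, 6, -6)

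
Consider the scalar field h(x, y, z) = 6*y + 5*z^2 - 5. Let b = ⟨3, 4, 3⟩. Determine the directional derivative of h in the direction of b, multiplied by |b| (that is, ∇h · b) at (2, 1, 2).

∂h/∂x = 0
∂h/∂y = 6
∂h/∂z = 10*z
∇h at (2, 1, 2) = (0, 6, 20)
∇h · b = (0)(3) + (6)(4) + (20)(3) = 84

84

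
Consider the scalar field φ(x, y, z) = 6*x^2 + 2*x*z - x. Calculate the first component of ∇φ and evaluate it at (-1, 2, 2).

(∇φ)_1 = ∂φ/∂x = 12*x + 2*z - 1
At (-1, 2, 2): -9.

-9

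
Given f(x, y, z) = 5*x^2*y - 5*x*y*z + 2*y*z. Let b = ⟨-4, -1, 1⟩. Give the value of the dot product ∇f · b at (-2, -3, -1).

-224

∂f/∂x = 10*x*y - 5*y*z
∂f/∂y = 5*x^2 - 5*x*z + 2*z
∂f/∂z = -5*x*y + 2*y
∇f at (-2, -3, -1) = (45, 8, -36)
∇f · b = (45)(-4) + (8)(-1) + (-36)(1) = -224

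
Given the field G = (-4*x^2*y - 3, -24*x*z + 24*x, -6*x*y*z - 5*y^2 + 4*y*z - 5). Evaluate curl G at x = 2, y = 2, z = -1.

(∇×G)₁ = ∂G₃/∂y − ∂G₂/∂z = -6*x*z + 24*x - 10*y + 4*z
(∇×G)₂ = ∂G₁/∂z − ∂G₃/∂x = 6*y*z
(∇×G)₃ = ∂G₂/∂x − ∂G₁/∂y = 4*x^2 - 24*z + 24
∇×G = (-6*x*z + 24*x - 10*y + 4*z, 6*y*z, 4*x^2 - 24*z + 24)
At (2, 2, -1): (36, -12, 64).

(36, -12, 64)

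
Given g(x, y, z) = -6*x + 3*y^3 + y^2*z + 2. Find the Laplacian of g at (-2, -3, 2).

-50

∂²g/∂x² = 0
∂²g/∂y² = 2*(9*y + z)
∂²g/∂z² = 0
∇²g = 18*y + 2*z
At (-2, -3, 2): -50.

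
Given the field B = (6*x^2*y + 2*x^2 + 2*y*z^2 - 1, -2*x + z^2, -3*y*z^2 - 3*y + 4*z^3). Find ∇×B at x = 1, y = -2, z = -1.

(-4, 8, -10)

(∇×B)₁ = ∂B₃/∂y − ∂B₂/∂z = -3*z^2 - 2*z - 3
(∇×B)₂ = ∂B₁/∂z − ∂B₃/∂x = 4*y*z
(∇×B)₃ = ∂B₂/∂x − ∂B₁/∂y = -6*x^2 - 2*z^2 - 2
∇×B = (-3*z^2 - 2*z - 3, 4*y*z, -6*x^2 - 2*z^2 - 2)
At (1, -2, -1): (-4, 8, -10).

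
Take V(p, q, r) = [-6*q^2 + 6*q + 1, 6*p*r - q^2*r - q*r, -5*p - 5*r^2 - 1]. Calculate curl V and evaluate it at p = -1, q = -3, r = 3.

(12, 5, -24)

(∇×V)₁ = ∂V₃/∂q − ∂V₂/∂r = -6*p + q^2 + q
(∇×V)₂ = ∂V₁/∂r − ∂V₃/∂p = 5
(∇×V)₃ = ∂V₂/∂p − ∂V₁/∂q = 12*q + 6*r - 6
∇×V = (-6*p + q^2 + q, 5, 12*q + 6*r - 6)
At (-1, -3, 3): (12, 5, -24).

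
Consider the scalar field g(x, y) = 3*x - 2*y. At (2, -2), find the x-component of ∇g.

3

(∇g)_1 = ∂g/∂x = 3
At (2, -2): 3.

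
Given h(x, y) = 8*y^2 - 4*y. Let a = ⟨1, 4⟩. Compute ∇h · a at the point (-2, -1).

-80

∂h/∂x = 0
∂h/∂y = 16*y - 4
∇h at (-2, -1) = (0, -20)
∇h · a = (0)(1) + (-20)(4) = -80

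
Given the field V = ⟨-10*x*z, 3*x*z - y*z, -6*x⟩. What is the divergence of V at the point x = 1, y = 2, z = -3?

∂V₁/∂x = -10*z
∂V₂/∂y = -z
∂V₃/∂z = 0
∇·V = -11*z
At (1, 2, -3): 33.

33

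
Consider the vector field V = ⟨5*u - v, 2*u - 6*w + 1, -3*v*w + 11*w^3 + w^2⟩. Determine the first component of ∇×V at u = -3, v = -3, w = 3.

(∇×V)_1 = ∂V₃/∂v − ∂V₂/∂w
= -3*w − (-6)
= -3*w + 6
At (-3, -3, 3): -3.

-3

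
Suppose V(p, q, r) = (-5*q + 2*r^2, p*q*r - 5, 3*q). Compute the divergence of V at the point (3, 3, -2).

-6

∂V₁/∂p = 0
∂V₂/∂q = p*r
∂V₃/∂r = 0
∇·V = p*r
At (3, 3, -2): -6.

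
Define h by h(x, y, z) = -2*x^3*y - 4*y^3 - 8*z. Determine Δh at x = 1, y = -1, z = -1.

∂²h/∂x² = -12*x*y
∂²h/∂y² = -24*y
∂²h/∂z² = 0
∇²h = -12*x*y - 24*y
At (1, -1, -1): 36.

36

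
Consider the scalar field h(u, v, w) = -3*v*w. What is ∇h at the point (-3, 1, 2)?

(0, -6, -3)

∂h/∂u = 0
∂h/∂v = -3*w
∂h/∂w = -3*v
∇h = (0, -3*w, -3*v)
At (-3, 1, 2): (0, -6, -3).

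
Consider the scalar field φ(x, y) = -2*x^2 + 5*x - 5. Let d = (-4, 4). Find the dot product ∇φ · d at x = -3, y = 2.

-68

∂φ/∂x = -4*x + 5
∂φ/∂y = 0
∇φ at (-3, 2) = (17, 0)
∇φ · d = (17)(-4) + (0)(4) = -68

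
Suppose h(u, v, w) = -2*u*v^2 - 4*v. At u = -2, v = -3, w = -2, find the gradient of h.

(-18, -28, 0)

∂h/∂u = -2*v^2
∂h/∂v = -4*u*v - 4
∂h/∂w = 0
∇h = (-2*v^2, -4*u*v - 4, 0)
At (-2, -3, -2): (-18, -28, 0).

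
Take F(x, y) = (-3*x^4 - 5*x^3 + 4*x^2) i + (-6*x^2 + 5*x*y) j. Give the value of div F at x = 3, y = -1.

-420

∂F₁/∂x = -12*x^3 - 15*x^2 + 8*x
∂F₂/∂y = 5*x
∇·F = -12*x^3 - 15*x^2 + 13*x
At (3, -1): -420.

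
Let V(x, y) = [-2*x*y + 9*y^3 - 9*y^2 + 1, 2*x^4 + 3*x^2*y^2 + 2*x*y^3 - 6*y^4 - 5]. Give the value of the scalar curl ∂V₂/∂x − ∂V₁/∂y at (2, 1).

73

∂V₂/∂x = 8*x^3 + 6*x*y^2 + 2*y^3
∂V₁/∂y = -2*x + 27*y^2 - 18*y
Scalar curl = 8*x^3 + 6*x*y^2 + 2*x + 2*y^3 - 27*y^2 + 18*y
At (2, 1): 73.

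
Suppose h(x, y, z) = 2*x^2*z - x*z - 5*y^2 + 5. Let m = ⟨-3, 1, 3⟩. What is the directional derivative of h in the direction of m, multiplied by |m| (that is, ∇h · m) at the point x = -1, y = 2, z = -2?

∂h/∂x = 4*x*z - z
∂h/∂y = -10*y
∂h/∂z = 2*x^2 - x
∇h at (-1, 2, -2) = (10, -20, 3)
∇h · m = (10)(-3) + (-20)(1) + (3)(3) = -41

-41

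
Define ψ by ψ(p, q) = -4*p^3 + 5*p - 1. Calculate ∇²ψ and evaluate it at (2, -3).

∂²ψ/∂p² = -24*p
∂²ψ/∂q² = 0
∇²ψ = -24*p
At (2, -3): -48.

-48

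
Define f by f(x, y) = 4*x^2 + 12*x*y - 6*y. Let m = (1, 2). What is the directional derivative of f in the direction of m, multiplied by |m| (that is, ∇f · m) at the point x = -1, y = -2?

-68

∂f/∂x = 8*x + 12*y
∂f/∂y = 12*x - 6
∇f at (-1, -2) = (-32, -18)
∇f · m = (-32)(1) + (-18)(2) = -68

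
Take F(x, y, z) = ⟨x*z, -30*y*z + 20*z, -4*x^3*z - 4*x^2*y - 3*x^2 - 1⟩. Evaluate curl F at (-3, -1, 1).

(-86, 111, 0)

(∇×F)₁ = ∂F₃/∂y − ∂F₂/∂z = -4*x^2 + 30*y - 20
(∇×F)₂ = ∂F₁/∂z − ∂F₃/∂x = 12*x^2*z + 8*x*y + 7*x
(∇×F)₃ = ∂F₂/∂x − ∂F₁/∂y = 0
∇×F = (-4*x^2 + 30*y - 20, 12*x^2*z + 8*x*y + 7*x, 0)
At (-3, -1, 1): (-86, 111, 0).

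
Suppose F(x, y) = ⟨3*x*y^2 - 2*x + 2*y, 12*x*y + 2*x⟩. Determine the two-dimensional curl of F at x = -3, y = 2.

∂F₂/∂x = 12*y + 2
∂F₁/∂y = 6*x*y + 2
Scalar curl = -6*x*y + 12*y
At (-3, 2): 60.

60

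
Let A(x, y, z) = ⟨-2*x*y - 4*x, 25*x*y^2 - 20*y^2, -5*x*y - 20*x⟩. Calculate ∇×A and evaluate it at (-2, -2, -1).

(10, 10, 96)

(∇×A)₁ = ∂A₃/∂y − ∂A₂/∂z = -5*x
(∇×A)₂ = ∂A₁/∂z − ∂A₃/∂x = 5*y + 20
(∇×A)₃ = ∂A₂/∂x − ∂A₁/∂y = 2*x + 25*y^2
∇×A = (-5*x, 5*y + 20, 2*x + 25*y^2)
At (-2, -2, -1): (10, 10, 96).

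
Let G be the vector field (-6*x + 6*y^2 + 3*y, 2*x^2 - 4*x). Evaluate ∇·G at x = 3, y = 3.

∂G₁/∂x = -6
∂G₂/∂y = 0
∇·G = -6
At (3, 3): -6.

-6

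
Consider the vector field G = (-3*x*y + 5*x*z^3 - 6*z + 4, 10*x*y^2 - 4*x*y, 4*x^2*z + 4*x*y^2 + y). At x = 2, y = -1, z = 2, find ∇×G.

(∇×G)₁ = ∂G₃/∂y − ∂G₂/∂z = 8*x*y + 1
(∇×G)₂ = ∂G₁/∂z − ∂G₃/∂x = 15*x*z^2 - 8*x*z - 4*y^2 - 6
(∇×G)₃ = ∂G₂/∂x − ∂G₁/∂y = 3*x + 10*y^2 - 4*y
∇×G = (8*x*y + 1, 15*x*z^2 - 8*x*z - 4*y^2 - 6, 3*x + 10*y^2 - 4*y)
At (2, -1, 2): (-15, 78, 20).

(-15, 78, 20)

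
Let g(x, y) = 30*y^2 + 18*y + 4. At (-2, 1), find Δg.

60

∂²g/∂x² = 0
∂²g/∂y² = 60
∇²g = 60
At (-2, 1): 60.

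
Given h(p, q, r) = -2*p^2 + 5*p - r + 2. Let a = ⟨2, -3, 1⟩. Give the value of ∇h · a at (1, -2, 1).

1

∂h/∂p = -4*p + 5
∂h/∂q = 0
∂h/∂r = -1
∇h at (1, -2, 1) = (1, 0, -1)
∇h · a = (1)(2) + (0)(-3) + (-1)(1) = 1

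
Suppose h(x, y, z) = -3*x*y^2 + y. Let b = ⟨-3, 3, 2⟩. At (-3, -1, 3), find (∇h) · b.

∂h/∂x = -3*y^2
∂h/∂y = -6*x*y + 1
∂h/∂z = 0
∇h at (-3, -1, 3) = (-3, -17, 0)
∇h · b = (-3)(-3) + (-17)(3) + (0)(2) = -42

-42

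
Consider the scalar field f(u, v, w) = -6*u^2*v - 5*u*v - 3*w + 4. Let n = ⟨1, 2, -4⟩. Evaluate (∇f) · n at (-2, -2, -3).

∂f/∂u = -12*u*v - 5*v
∂f/∂v = -6*u^2 - 5*u
∂f/∂w = -3
∇f at (-2, -2, -3) = (-38, -14, -3)
∇f · n = (-38)(1) + (-14)(2) + (-3)(-4) = -54

-54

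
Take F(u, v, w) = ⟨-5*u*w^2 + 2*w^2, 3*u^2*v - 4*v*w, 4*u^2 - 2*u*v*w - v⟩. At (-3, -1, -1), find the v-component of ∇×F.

-8

(∇×F)_2 = ∂F₁/∂w − ∂F₃/∂u
= -10*u*w + 4*w − (8*u - 2*v*w)
= -10*u*w - 8*u + 2*v*w + 4*w
At (-3, -1, -1): -8.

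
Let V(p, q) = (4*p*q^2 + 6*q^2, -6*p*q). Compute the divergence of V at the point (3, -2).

-2

∂V₁/∂p = 4*q^2
∂V₂/∂q = -6*p
∇·V = -6*p + 4*q^2
At (3, -2): -2.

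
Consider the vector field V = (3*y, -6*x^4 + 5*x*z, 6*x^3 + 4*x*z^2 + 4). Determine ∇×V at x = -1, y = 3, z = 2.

(5, -34, 31)

(∇×V)₁ = ∂V₃/∂y − ∂V₂/∂z = -5*x
(∇×V)₂ = ∂V₁/∂z − ∂V₃/∂x = -18*x^2 - 4*z^2
(∇×V)₃ = ∂V₂/∂x − ∂V₁/∂y = -24*x^3 + 5*z - 3
∇×V = (-5*x, -18*x^2 - 4*z^2, -24*x^3 + 5*z - 3)
At (-1, 3, 2): (5, -34, 31).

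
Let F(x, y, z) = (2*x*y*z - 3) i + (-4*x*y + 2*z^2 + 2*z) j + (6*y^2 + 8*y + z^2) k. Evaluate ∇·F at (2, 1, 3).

4

∂F₁/∂x = 2*y*z
∂F₂/∂y = -4*x
∂F₃/∂z = 2*z
∇·F = -4*x + 2*y*z + 2*z
At (2, 1, 3): 4.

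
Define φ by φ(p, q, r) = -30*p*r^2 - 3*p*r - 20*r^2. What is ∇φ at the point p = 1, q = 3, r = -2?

(-114, 0, 197)

∂φ/∂p = -30*r^2 - 3*r
∂φ/∂q = 0
∂φ/∂r = -60*p*r - 3*p - 40*r
∇φ = (-30*r^2 - 3*r, 0, -60*p*r - 3*p - 40*r)
At (1, 3, -2): (-114, 0, 197).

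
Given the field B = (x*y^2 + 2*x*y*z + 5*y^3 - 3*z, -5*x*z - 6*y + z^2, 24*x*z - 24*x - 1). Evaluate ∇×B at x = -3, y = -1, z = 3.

(∇×B)₁ = ∂B₃/∂y − ∂B₂/∂z = 5*x - 2*z
(∇×B)₂ = ∂B₁/∂z − ∂B₃/∂x = 2*x*y - 24*z + 21
(∇×B)₃ = ∂B₂/∂x − ∂B₁/∂y = -2*x*y - 2*x*z - 15*y^2 - 5*z
∇×B = (5*x - 2*z, 2*x*y - 24*z + 21, -2*x*y - 2*x*z - 15*y^2 - 5*z)
At (-3, -1, 3): (-21, -45, -18).

(-21, -45, -18)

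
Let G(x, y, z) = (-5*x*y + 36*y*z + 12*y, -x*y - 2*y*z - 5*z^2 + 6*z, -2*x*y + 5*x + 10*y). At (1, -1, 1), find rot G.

(∇×G)₁ = ∂G₃/∂y − ∂G₂/∂z = -2*x + 2*y + 10*z + 4
(∇×G)₂ = ∂G₁/∂z − ∂G₃/∂x = 38*y - 5
(∇×G)₃ = ∂G₂/∂x − ∂G₁/∂y = 5*x - y - 36*z - 12
∇×G = (-2*x + 2*y + 10*z + 4, 38*y - 5, 5*x - y - 36*z - 12)
At (1, -1, 1): (10, -43, -42).

(10, -43, -42)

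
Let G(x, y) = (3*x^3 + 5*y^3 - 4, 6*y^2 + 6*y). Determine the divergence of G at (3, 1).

∂G₁/∂x = 9*x^2
∂G₂/∂y = 12*y + 6
∇·G = 9*x^2 + 12*y + 6
At (3, 1): 99.

99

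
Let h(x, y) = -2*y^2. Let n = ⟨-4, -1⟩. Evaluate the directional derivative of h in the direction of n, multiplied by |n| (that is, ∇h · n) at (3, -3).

∂h/∂x = 0
∂h/∂y = -4*y
∇h at (3, -3) = (0, 12)
∇h · n = (0)(-4) + (12)(-1) = -12

-12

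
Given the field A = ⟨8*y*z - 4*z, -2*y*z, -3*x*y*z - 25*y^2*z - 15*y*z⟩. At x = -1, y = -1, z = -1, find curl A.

(∇×A)₁ = ∂A₃/∂y − ∂A₂/∂z = -3*x*z - 50*y*z + 2*y - 15*z
(∇×A)₂ = ∂A₁/∂z − ∂A₃/∂x = 3*y*z + 8*y - 4
(∇×A)₃ = ∂A₂/∂x − ∂A₁/∂y = -8*z
∇×A = (-3*x*z - 50*y*z + 2*y - 15*z, 3*y*z + 8*y - 4, -8*z)
At (-1, -1, -1): (-40, -9, 8).

(-40, -9, 8)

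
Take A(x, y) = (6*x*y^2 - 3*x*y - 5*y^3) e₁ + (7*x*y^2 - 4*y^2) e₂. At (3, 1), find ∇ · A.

37

∂A₁/∂x = 6*y^2 - 3*y
∂A₂/∂y = 14*x*y - 8*y
∇·A = 14*x*y + 6*y^2 - 11*y
At (3, 1): 37.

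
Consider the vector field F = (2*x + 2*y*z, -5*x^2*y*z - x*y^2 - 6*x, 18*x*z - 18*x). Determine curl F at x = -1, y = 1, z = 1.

(∇×F)₁ = ∂F₃/∂y − ∂F₂/∂z = 5*x^2*y
(∇×F)₂ = ∂F₁/∂z − ∂F₃/∂x = 2*y - 18*z + 18
(∇×F)₃ = ∂F₂/∂x − ∂F₁/∂y = -10*x*y*z - y^2 - 2*z - 6
∇×F = (5*x^2*y, 2*y - 18*z + 18, -10*x*y*z - y^2 - 2*z - 6)
At (-1, 1, 1): (5, 2, 1).

(5, 2, 1)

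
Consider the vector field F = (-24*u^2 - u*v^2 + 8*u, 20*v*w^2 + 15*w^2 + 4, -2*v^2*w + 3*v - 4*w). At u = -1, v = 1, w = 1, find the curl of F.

(∇×F)₁ = ∂F₃/∂v − ∂F₂/∂w = -44*v*w - 30*w + 3
(∇×F)₂ = ∂F₁/∂w − ∂F₃/∂u = 0
(∇×F)₃ = ∂F₂/∂u − ∂F₁/∂v = 2*u*v
∇×F = (-44*v*w - 30*w + 3, 0, 2*u*v)
At (-1, 1, 1): (-71, 0, -2).

(-71, 0, -2)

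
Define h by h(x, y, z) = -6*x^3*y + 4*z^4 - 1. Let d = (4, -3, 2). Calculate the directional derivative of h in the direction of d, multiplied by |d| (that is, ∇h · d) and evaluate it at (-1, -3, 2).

454

∂h/∂x = -18*x^2*y
∂h/∂y = -6*x^3
∂h/∂z = 16*z^3
∇h at (-1, -3, 2) = (54, 6, 128)
∇h · d = (54)(4) + (6)(-3) + (128)(2) = 454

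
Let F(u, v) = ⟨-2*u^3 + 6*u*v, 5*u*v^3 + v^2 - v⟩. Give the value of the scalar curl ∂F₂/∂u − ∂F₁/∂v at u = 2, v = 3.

∂F₂/∂u = 5*v^3
∂F₁/∂v = 6*u
Scalar curl = -6*u + 5*v^3
At (2, 3): 123.

123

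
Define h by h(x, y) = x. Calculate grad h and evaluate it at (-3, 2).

∂h/∂x = 1
∂h/∂y = 0
∇h = (1, 0)
At (-3, 2): (1, 0).

(1, 0)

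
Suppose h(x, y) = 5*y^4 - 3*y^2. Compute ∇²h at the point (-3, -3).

∂²h/∂x² = 0
∂²h/∂y² = 6*(10*y^2 - 1)
∇²h = 60*y^2 - 6
At (-3, -3): 534.

534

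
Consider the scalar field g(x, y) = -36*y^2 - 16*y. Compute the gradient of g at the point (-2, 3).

∂g/∂x = 0
∂g/∂y = -72*y - 16
∇g = (0, -72*y - 16)
At (-2, 3): (0, -232).

(0, -232)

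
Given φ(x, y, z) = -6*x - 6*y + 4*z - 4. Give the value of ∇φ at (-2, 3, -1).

∂φ/∂x = -6
∂φ/∂y = -6
∂φ/∂z = 4
∇φ = (-6, -6, 4)
At (-2, 3, -1): (-6, -6, 4).

(-6, -6, 4)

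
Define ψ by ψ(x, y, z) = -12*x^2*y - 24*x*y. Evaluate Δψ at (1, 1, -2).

-24

∂²ψ/∂x² = -24*y
∂²ψ/∂y² = 0
∂²ψ/∂z² = 0
∇²ψ = -24*y
At (1, 1, -2): -24.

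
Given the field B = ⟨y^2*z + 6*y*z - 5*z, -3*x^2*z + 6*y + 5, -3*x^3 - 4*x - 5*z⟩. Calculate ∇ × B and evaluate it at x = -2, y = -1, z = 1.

(∇×B)₁ = ∂B₃/∂y − ∂B₂/∂z = 3*x^2
(∇×B)₂ = ∂B₁/∂z − ∂B₃/∂x = 9*x^2 + y^2 + 6*y - 1
(∇×B)₃ = ∂B₂/∂x − ∂B₁/∂y = -6*x*z - 2*y*z - 6*z
∇×B = (3*x^2, 9*x^2 + y^2 + 6*y - 1, -6*x*z - 2*y*z - 6*z)
At (-2, -1, 1): (12, 30, 8).

(12, 30, 8)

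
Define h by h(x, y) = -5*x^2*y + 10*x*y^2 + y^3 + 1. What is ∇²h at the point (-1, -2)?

∂²h/∂x² = -10*y
∂²h/∂y² = 2*(10*x + 3*y)
∇²h = 20*x - 4*y
At (-1, -2): -12.

-12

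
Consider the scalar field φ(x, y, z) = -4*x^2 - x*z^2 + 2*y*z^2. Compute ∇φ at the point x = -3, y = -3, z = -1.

(23, 2, 6)

∂φ/∂x = -8*x - z^2
∂φ/∂y = 2*z^2
∂φ/∂z = -2*x*z + 4*y*z
∇φ = (-8*x - z^2, 2*z^2, -2*x*z + 4*y*z)
At (-3, -3, -1): (23, 2, 6).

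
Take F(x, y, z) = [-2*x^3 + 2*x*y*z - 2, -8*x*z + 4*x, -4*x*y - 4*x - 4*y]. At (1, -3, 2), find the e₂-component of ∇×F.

(∇×F)_2 = ∂F₁/∂z − ∂F₃/∂x
= 2*x*y − (-4*y - 4)
= 2*x*y + 4*y + 4
At (1, -3, 2): -14.

-14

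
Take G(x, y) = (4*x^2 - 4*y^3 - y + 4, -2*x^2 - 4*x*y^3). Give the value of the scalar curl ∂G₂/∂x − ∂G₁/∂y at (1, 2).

∂G₂/∂x = -4*x - 4*y^3
∂G₁/∂y = -12*y^2 - 1
Scalar curl = -4*x - 4*y^3 + 12*y^2 + 1
At (1, 2): 13.

13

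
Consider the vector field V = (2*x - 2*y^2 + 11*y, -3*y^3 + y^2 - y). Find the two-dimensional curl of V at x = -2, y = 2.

-3

∂V₂/∂x = 0
∂V₁/∂y = -4*y + 11
Scalar curl = 4*y - 11
At (-2, 2): -3.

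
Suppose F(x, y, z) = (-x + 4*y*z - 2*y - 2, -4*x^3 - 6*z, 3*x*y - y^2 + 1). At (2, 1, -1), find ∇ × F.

(10, 1, -42)

(∇×F)₁ = ∂F₃/∂y − ∂F₂/∂z = 3*x - 2*y + 6
(∇×F)₂ = ∂F₁/∂z − ∂F₃/∂x = y
(∇×F)₃ = ∂F₂/∂x − ∂F₁/∂y = -12*x^2 - 4*z + 2
∇×F = (3*x - 2*y + 6, y, -12*x^2 - 4*z + 2)
At (2, 1, -1): (10, 1, -42).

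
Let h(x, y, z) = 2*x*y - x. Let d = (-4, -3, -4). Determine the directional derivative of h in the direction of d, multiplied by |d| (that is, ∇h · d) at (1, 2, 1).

∂h/∂x = 2*y - 1
∂h/∂y = 2*x
∂h/∂z = 0
∇h at (1, 2, 1) = (3, 2, 0)
∇h · d = (3)(-4) + (2)(-3) + (0)(-4) = -18

-18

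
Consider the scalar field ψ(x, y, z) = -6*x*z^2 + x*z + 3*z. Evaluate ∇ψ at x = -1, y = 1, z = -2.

(-26, 0, -22)

∂ψ/∂x = -6*z^2 + z
∂ψ/∂y = 0
∂ψ/∂z = -12*x*z + x + 3
∇ψ = (-6*z^2 + z, 0, -12*x*z + x + 3)
At (-1, 1, -2): (-26, 0, -22).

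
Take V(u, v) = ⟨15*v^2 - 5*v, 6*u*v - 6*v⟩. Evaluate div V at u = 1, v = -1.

0

∂V₁/∂u = 0
∂V₂/∂v = 6*u - 6
∇·V = 6*u - 6
At (1, -1): 0.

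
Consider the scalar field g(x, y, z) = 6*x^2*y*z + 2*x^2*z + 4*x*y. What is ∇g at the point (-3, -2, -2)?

∂g/∂x = 12*x*y*z + 4*x*z + 4*y
∂g/∂y = 6*x^2*z + 4*x
∂g/∂z = 6*x^2*y + 2*x^2
∇g = (12*x*y*z + 4*x*z + 4*y, 6*x^2*z + 4*x, 6*x^2*y + 2*x^2)
At (-3, -2, -2): (-128, -120, -90).

(-128, -120, -90)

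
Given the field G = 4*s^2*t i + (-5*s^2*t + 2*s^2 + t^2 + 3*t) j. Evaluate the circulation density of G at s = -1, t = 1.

∂G₂/∂s = -10*s*t + 4*s
∂G₁/∂t = 4*s^2
Scalar curl = -4*s^2 - 10*s*t + 4*s
At (-1, 1): 2.

2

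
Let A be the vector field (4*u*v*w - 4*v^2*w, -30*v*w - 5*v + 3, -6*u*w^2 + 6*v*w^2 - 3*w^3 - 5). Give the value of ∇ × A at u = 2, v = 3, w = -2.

(114, 12, -32)

(∇×A)₁ = ∂A₃/∂v − ∂A₂/∂w = 30*v + 6*w^2
(∇×A)₂ = ∂A₁/∂w − ∂A₃/∂u = 4*u*v - 4*v^2 + 6*w^2
(∇×A)₃ = ∂A₂/∂u − ∂A₁/∂v = -4*u*w + 8*v*w
∇×A = (30*v + 6*w^2, 4*u*v - 4*v^2 + 6*w^2, -4*u*w + 8*v*w)
At (2, 3, -2): (114, 12, -32).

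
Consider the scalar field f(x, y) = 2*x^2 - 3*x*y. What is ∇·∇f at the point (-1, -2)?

∂²f/∂x² = 4
∂²f/∂y² = 0
∇²f = 4
At (-1, -2): 4.

4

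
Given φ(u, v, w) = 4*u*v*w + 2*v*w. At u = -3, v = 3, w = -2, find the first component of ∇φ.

-24

(∇φ)_1 = ∂φ/∂u = 4*v*w
At (-3, 3, -2): -24.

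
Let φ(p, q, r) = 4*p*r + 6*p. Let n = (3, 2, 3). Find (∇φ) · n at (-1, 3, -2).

-18

∂φ/∂p = 4*r + 6
∂φ/∂q = 0
∂φ/∂r = 4*p
∇φ at (-1, 3, -2) = (-2, 0, -4)
∇φ · n = (-2)(3) + (0)(2) + (-4)(3) = -18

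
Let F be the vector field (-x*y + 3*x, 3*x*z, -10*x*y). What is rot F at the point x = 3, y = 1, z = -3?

(-39, 10, -6)

(∇×F)₁ = ∂F₃/∂y − ∂F₂/∂z = -13*x
(∇×F)₂ = ∂F₁/∂z − ∂F₃/∂x = 10*y
(∇×F)₃ = ∂F₂/∂x − ∂F₁/∂y = x + 3*z
∇×F = (-13*x, 10*y, x + 3*z)
At (3, 1, -3): (-39, 10, -6).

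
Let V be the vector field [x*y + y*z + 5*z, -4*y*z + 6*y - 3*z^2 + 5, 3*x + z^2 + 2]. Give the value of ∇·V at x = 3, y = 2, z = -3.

∂V₁/∂x = y
∂V₂/∂y = -4*z + 6
∂V₃/∂z = 2*z
∇·V = y - 2*z + 6
At (3, 2, -3): 14.

14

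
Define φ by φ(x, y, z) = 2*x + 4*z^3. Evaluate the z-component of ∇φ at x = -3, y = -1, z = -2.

48

(∇φ)_3 = ∂φ/∂z = 12*z^2
At (-3, -1, -2): 48.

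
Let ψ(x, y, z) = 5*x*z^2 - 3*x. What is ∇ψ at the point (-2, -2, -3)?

(42, 0, 60)

∂ψ/∂x = 5*z^2 - 3
∂ψ/∂y = 0
∂ψ/∂z = 10*x*z
∇ψ = (5*z^2 - 3, 0, 10*x*z)
At (-2, -2, -3): (42, 0, 60).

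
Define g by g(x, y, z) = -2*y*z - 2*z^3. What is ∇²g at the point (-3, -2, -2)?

24

∂²g/∂x² = 0
∂²g/∂y² = 0
∂²g/∂z² = -12*z
∇²g = -12*z
At (-3, -2, -2): 24.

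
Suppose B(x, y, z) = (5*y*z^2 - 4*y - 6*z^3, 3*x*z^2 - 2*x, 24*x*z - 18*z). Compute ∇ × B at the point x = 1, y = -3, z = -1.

(6, 36, 0)

(∇×B)₁ = ∂B₃/∂y − ∂B₂/∂z = -6*x*z
(∇×B)₂ = ∂B₁/∂z − ∂B₃/∂x = 10*y*z - 18*z^2 - 24*z
(∇×B)₃ = ∂B₂/∂x − ∂B₁/∂y = -2*z^2 + 2
∇×B = (-6*x*z, 10*y*z - 18*z^2 - 24*z, -2*z^2 + 2)
At (1, -3, -1): (6, 36, 0).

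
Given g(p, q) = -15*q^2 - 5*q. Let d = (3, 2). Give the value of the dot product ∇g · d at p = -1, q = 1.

-70

∂g/∂p = 0
∂g/∂q = -30*q - 5
∇g at (-1, 1) = (0, -35)
∇g · d = (0)(3) + (-35)(2) = -70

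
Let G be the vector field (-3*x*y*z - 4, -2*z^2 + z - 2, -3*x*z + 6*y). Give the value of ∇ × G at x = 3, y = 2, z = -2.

(-3, -24, -18)

(∇×G)₁ = ∂G₃/∂y − ∂G₂/∂z = 4*z + 5
(∇×G)₂ = ∂G₁/∂z − ∂G₃/∂x = -3*x*y + 3*z
(∇×G)₃ = ∂G₂/∂x − ∂G₁/∂y = 3*x*z
∇×G = (4*z + 5, -3*x*y + 3*z, 3*x*z)
At (3, 2, -2): (-3, -24, -18).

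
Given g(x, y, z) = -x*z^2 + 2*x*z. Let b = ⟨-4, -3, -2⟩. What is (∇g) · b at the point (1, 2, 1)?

-4

∂g/∂x = -z^2 + 2*z
∂g/∂y = 0
∂g/∂z = -2*x*z + 2*x
∇g at (1, 2, 1) = (1, 0, 0)
∇g · b = (1)(-4) + (0)(-3) + (0)(-2) = -4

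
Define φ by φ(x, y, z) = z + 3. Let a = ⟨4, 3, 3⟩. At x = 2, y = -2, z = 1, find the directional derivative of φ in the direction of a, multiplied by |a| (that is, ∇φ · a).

∂φ/∂x = 0
∂φ/∂y = 0
∂φ/∂z = 1
∇φ at (2, -2, 1) = (0, 0, 1)
∇φ · a = (0)(4) + (0)(3) + (1)(3) = 3

3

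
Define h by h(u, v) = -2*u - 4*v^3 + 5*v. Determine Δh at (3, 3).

-72

∂²h/∂u² = 0
∂²h/∂v² = -24*v
∇²h = -24*v
At (3, 3): -72.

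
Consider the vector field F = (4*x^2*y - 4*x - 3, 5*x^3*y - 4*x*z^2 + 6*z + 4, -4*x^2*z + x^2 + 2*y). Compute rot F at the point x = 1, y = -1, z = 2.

(∇×F)₁ = ∂F₃/∂y − ∂F₂/∂z = 8*x*z - 4
(∇×F)₂ = ∂F₁/∂z − ∂F₃/∂x = 8*x*z - 2*x
(∇×F)₃ = ∂F₂/∂x − ∂F₁/∂y = 15*x^2*y - 4*x^2 - 4*z^2
∇×F = (8*x*z - 4, 8*x*z - 2*x, 15*x^2*y - 4*x^2 - 4*z^2)
At (1, -1, 2): (12, 14, -35).

(12, 14, -35)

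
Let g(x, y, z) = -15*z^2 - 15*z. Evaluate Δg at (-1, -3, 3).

-30

∂²g/∂x² = 0
∂²g/∂y² = 0
∂²g/∂z² = -30
∇²g = -30
At (-1, -3, 3): -30.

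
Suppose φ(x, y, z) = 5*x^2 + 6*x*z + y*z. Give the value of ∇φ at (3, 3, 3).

(48, 3, 21)

∂φ/∂x = 10*x + 6*z
∂φ/∂y = z
∂φ/∂z = 6*x + y
∇φ = (10*x + 6*z, z, 6*x + y)
At (3, 3, 3): (48, 3, 21).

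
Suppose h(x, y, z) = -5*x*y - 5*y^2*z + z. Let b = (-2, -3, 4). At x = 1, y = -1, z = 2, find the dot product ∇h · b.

-71

∂h/∂x = -5*y
∂h/∂y = -5*x - 10*y*z
∂h/∂z = -5*y^2 + 1
∇h at (1, -1, 2) = (5, 15, -4)
∇h · b = (5)(-2) + (15)(-3) + (-4)(4) = -71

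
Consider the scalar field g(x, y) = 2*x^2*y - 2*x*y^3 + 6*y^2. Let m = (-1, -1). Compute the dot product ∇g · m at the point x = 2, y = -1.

22

∂g/∂x = 4*x*y - 2*y^3
∂g/∂y = 2*x^2 - 6*x*y^2 + 12*y
∇g at (2, -1) = (-6, -16)
∇g · m = (-6)(-1) + (-16)(-1) = 22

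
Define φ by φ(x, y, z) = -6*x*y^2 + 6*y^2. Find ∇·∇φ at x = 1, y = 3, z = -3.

0

∂²φ/∂x² = 0
∂²φ/∂y² = 12*(-x + 1)
∂²φ/∂z² = 0
∇²φ = -12*x + 12
At (1, 3, -3): 0.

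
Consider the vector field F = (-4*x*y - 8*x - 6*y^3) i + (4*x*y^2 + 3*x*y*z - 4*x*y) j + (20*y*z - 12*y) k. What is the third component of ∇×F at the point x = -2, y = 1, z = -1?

(∇×F)_3 = ∂F₂/∂x − ∂F₁/∂y
= 4*y^2 + 3*y*z - 4*y − (-4*x - 18*y^2)
= 4*x + 22*y^2 + 3*y*z - 4*y
At (-2, 1, -1): 7.

7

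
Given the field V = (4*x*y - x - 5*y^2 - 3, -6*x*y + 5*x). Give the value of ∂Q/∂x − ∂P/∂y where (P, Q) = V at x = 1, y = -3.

∂V₂/∂x = -6*y + 5
∂V₁/∂y = 4*x - 10*y
Scalar curl = -4*x + 4*y + 5
At (1, -3): -11.

-11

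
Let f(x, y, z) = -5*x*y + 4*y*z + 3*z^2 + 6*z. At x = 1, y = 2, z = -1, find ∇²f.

6

∂²f/∂x² = 0
∂²f/∂y² = 0
∂²f/∂z² = 6
∇²f = 6
At (1, 2, -1): 6.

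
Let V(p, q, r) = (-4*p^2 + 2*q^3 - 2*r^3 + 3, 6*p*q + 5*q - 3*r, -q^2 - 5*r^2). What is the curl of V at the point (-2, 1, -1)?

(1, -6, 0)

(∇×V)₁ = ∂V₃/∂q − ∂V₂/∂r = -2*q + 3
(∇×V)₂ = ∂V₁/∂r − ∂V₃/∂p = -6*r^2
(∇×V)₃ = ∂V₂/∂p − ∂V₁/∂q = -6*q^2 + 6*q
∇×V = (-2*q + 3, -6*r^2, -6*q^2 + 6*q)
At (-2, 1, -1): (1, -6, 0).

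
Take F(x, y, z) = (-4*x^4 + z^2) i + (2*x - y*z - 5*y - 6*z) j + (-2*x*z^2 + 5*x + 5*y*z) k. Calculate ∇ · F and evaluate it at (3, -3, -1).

-439

∂F₁/∂x = -16*x^3
∂F₂/∂y = -z - 5
∂F₃/∂z = -4*x*z + 5*y
∇·F = -16*x^3 - 4*x*z + 5*y - z - 5
At (3, -3, -1): -439.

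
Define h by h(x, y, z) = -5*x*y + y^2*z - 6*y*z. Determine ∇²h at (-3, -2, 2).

4

∂²h/∂x² = 0
∂²h/∂y² = 2*z
∂²h/∂z² = 0
∇²h = 2*z
At (-3, -2, 2): 4.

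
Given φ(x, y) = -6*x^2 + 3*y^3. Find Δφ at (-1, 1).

6

∂²φ/∂x² = -12
∂²φ/∂y² = 18*y
∇²φ = 18*y - 12
At (-1, 1): 6.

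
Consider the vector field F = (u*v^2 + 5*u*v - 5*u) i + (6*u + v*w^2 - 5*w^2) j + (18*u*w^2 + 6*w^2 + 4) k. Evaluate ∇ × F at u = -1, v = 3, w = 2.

(∇×F)₁ = ∂F₃/∂v − ∂F₂/∂w = -2*v*w + 10*w
(∇×F)₂ = ∂F₁/∂w − ∂F₃/∂u = -18*w^2
(∇×F)₃ = ∂F₂/∂u − ∂F₁/∂v = -2*u*v - 5*u + 6
∇×F = (-2*v*w + 10*w, -18*w^2, -2*u*v - 5*u + 6)
At (-1, 3, 2): (8, -72, 17).

(8, -72, 17)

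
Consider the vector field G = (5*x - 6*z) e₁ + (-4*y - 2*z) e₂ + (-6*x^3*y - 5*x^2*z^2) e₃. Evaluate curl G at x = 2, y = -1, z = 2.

(∇×G)₁ = ∂G₃/∂y − ∂G₂/∂z = -6*x^3 + 2
(∇×G)₂ = ∂G₁/∂z − ∂G₃/∂x = 18*x^2*y + 10*x*z^2 - 6
(∇×G)₃ = ∂G₂/∂x − ∂G₁/∂y = 0
∇×G = (-6*x^3 + 2, 18*x^2*y + 10*x*z^2 - 6, 0)
At (2, -1, 2): (-46, 2, 0).

(-46, 2, 0)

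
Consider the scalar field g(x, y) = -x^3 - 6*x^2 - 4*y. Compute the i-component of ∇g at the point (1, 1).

(∇g)_1 = ∂g/∂x = -3*x^2 - 12*x
At (1, 1): -15.

-15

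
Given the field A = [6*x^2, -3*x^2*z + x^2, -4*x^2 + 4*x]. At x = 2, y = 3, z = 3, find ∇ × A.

(∇×A)₁ = ∂A₃/∂y − ∂A₂/∂z = 3*x^2
(∇×A)₂ = ∂A₁/∂z − ∂A₃/∂x = 8*x - 4
(∇×A)₃ = ∂A₂/∂x − ∂A₁/∂y = -6*x*z + 2*x
∇×A = (3*x^2, 8*x - 4, -6*x*z + 2*x)
At (2, 3, 3): (12, 12, -32).

(12, 12, -32)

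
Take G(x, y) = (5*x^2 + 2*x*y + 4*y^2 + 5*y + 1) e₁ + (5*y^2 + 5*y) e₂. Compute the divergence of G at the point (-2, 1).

-3

∂G₁/∂x = 10*x + 2*y
∂G₂/∂y = 10*y + 5
∇·G = 10*x + 12*y + 5
At (-2, 1): -3.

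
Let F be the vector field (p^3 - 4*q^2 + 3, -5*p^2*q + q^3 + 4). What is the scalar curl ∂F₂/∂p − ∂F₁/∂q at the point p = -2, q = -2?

∂F₂/∂p = -10*p*q
∂F₁/∂q = -8*q
Scalar curl = -10*p*q + 8*q
At (-2, -2): -56.

-56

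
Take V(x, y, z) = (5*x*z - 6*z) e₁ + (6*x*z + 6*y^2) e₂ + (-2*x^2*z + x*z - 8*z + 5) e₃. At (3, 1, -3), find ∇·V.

∂V₁/∂x = 5*z
∂V₂/∂y = 12*y
∂V₃/∂z = -2*x^2 + x - 8
∇·V = -2*x^2 + x + 12*y + 5*z - 8
At (3, 1, -3): -26.

-26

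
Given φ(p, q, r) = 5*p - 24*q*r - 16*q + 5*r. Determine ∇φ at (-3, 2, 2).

∂φ/∂p = 5
∂φ/∂q = -24*r - 16
∂φ/∂r = -24*q + 5
∇φ = (5, -24*r - 16, -24*q + 5)
At (-3, 2, 2): (5, -64, -43).

(5, -64, -43)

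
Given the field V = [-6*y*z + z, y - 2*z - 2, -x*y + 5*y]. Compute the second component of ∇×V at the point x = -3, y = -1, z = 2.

(∇×V)_2 = ∂V₁/∂z − ∂V₃/∂x
= -6*y + 1 − (-y)
= -5*y + 1
At (-3, -1, 2): 6.

6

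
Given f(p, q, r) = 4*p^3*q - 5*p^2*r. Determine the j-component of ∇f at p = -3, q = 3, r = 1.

-108

(∇f)_2 = ∂f/∂q = 4*p^3
At (-3, 3, 1): -108.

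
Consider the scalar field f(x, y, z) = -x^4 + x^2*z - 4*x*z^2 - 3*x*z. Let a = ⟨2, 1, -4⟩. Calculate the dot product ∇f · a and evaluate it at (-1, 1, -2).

∂f/∂x = -4*x^3 + 2*x*z - 4*z^2 - 3*z
∂f/∂y = 0
∂f/∂z = x^2 - 8*x*z - 3*x
∇f at (-1, 1, -2) = (-2, 0, -12)
∇f · a = (-2)(2) + (0)(1) + (-12)(-4) = 44

44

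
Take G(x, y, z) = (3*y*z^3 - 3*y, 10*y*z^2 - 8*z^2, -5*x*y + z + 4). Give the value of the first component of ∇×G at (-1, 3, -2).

(∇×G)_1 = ∂G₃/∂y − ∂G₂/∂z
= -5*x − (20*y*z - 16*z)
= -5*x - 20*y*z + 16*z
At (-1, 3, -2): 93.

93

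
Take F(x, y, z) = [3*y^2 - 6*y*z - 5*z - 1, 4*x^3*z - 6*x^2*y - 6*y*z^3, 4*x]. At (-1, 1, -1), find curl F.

(22, -15, -12)

(∇×F)₁ = ∂F₃/∂y − ∂F₂/∂z = -4*x^3 + 18*y*z^2
(∇×F)₂ = ∂F₁/∂z − ∂F₃/∂x = -6*y - 9
(∇×F)₃ = ∂F₂/∂x − ∂F₁/∂y = 12*x^2*z - 12*x*y - 6*y + 6*z
∇×F = (-4*x^3 + 18*y*z^2, -6*y - 9, 12*x^2*z - 12*x*y - 6*y + 6*z)
At (-1, 1, -1): (22, -15, -12).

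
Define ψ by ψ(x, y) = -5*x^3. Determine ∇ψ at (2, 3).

(-60, 0)

∂ψ/∂x = -15*x^2
∂ψ/∂y = 0
∇ψ = (-15*x^2, 0)
At (2, 3): (-60, 0).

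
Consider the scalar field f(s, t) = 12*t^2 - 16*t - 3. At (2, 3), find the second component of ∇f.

(∇f)_2 = ∂f/∂t = 24*t - 16
At (2, 3): 56.

56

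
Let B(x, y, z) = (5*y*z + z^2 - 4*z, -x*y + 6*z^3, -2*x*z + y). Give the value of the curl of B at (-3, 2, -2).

(∇×B)₁ = ∂B₃/∂y − ∂B₂/∂z = -18*z^2 + 1
(∇×B)₂ = ∂B₁/∂z − ∂B₃/∂x = 5*y + 4*z - 4
(∇×B)₃ = ∂B₂/∂x − ∂B₁/∂y = -y - 5*z
∇×B = (-18*z^2 + 1, 5*y + 4*z - 4, -y - 5*z)
At (-3, 2, -2): (-71, -2, 8).

(-71, -2, 8)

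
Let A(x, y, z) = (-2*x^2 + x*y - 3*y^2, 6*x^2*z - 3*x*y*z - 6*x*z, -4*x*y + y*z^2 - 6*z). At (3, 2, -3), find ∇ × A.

(-21, 8, -63)

(∇×A)₁ = ∂A₃/∂y − ∂A₂/∂z = -6*x^2 + 3*x*y + 2*x + z^2
(∇×A)₂ = ∂A₁/∂z − ∂A₃/∂x = 4*y
(∇×A)₃ = ∂A₂/∂x − ∂A₁/∂y = 12*x*z - x - 3*y*z + 6*y - 6*z
∇×A = (-6*x^2 + 3*x*y + 2*x + z^2, 4*y, 12*x*z - x - 3*y*z + 6*y - 6*z)
At (3, 2, -3): (-21, 8, -63).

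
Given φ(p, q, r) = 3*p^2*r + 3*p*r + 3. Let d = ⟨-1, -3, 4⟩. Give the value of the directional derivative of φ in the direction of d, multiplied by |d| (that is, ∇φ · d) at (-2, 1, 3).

51

∂φ/∂p = 6*p*r + 3*r
∂φ/∂q = 0
∂φ/∂r = 3*p^2 + 3*p
∇φ at (-2, 1, 3) = (-27, 0, 6)
∇φ · d = (-27)(-1) + (0)(-3) + (6)(4) = 51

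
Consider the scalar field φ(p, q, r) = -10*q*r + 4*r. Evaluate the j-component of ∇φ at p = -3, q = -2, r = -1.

10

(∇φ)_2 = ∂φ/∂q = -10*r
At (-3, -2, -1): 10.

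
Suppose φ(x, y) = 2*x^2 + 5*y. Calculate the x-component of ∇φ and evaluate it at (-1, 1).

(∇φ)_1 = ∂φ/∂x = 4*x
At (-1, 1): -4.

-4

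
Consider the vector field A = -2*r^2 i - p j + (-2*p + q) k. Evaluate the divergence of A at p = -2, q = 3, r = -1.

0

∂A₁/∂p = 0
∂A₂/∂q = 0
∂A₃/∂r = 0
∇·A = 0
At (-2, 3, -1): 0.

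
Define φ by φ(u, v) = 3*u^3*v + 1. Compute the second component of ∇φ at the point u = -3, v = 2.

(∇φ)_2 = ∂φ/∂v = 3*u^3
At (-3, 2): -81.

-81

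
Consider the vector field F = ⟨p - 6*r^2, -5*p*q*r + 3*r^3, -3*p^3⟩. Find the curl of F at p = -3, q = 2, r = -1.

(-39, 93, 10)

(∇×F)₁ = ∂F₃/∂q − ∂F₂/∂r = 5*p*q - 9*r^2
(∇×F)₂ = ∂F₁/∂r − ∂F₃/∂p = 9*p^2 - 12*r
(∇×F)₃ = ∂F₂/∂p − ∂F₁/∂q = -5*q*r
∇×F = (5*p*q - 9*r^2, 9*p^2 - 12*r, -5*q*r)
At (-3, 2, -1): (-39, 93, 10).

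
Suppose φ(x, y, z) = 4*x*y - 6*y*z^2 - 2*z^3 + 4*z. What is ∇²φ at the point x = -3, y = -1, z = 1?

0

∂²φ/∂x² = 0
∂²φ/∂y² = 0
∂²φ/∂z² = -12*(y + z)
∇²φ = -12*y - 12*z
At (-3, -1, 1): 0.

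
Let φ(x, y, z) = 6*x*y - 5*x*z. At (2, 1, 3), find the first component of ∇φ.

-9

(∇φ)_1 = ∂φ/∂x = 6*y - 5*z
At (2, 1, 3): -9.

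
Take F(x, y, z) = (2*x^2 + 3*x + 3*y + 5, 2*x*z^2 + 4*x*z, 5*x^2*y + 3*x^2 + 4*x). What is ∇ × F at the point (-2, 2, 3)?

(52, 48, 27)

(∇×F)₁ = ∂F₃/∂y − ∂F₂/∂z = 5*x^2 - 4*x*z - 4*x
(∇×F)₂ = ∂F₁/∂z − ∂F₃/∂x = -10*x*y - 6*x - 4
(∇×F)₃ = ∂F₂/∂x − ∂F₁/∂y = 2*z^2 + 4*z - 3
∇×F = (5*x^2 - 4*x*z - 4*x, -10*x*y - 6*x - 4, 2*z^2 + 4*z - 3)
At (-2, 2, 3): (52, 48, 27).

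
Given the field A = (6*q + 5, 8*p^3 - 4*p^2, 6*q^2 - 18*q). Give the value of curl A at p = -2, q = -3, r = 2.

(-54, 0, 106)

(∇×A)₁ = ∂A₃/∂q − ∂A₂/∂r = 12*q - 18
(∇×A)₂ = ∂A₁/∂r − ∂A₃/∂p = 0
(∇×A)₃ = ∂A₂/∂p − ∂A₁/∂q = 24*p^2 - 8*p - 6
∇×A = (12*q - 18, 0, 24*p^2 - 8*p - 6)
At (-2, -3, 2): (-54, 0, 106).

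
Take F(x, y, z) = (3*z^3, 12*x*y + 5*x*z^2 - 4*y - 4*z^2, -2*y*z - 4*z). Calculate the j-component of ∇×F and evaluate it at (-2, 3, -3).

81

(∇×F)_2 = ∂F₁/∂z − ∂F₃/∂x
= 9*z^2 − (0)
= 9*z^2
At (-2, 3, -3): 81.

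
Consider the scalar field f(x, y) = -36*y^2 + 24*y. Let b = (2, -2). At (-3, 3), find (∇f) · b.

384

∂f/∂x = 0
∂f/∂y = -72*y + 24
∇f at (-3, 3) = (0, -192)
∇f · b = (0)(2) + (-192)(-2) = 384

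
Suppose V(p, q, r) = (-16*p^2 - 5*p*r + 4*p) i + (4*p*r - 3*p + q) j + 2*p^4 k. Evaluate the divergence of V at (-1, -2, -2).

47

∂V₁/∂p = -32*p - 5*r + 4
∂V₂/∂q = 1
∂V₃/∂r = 0
∇·V = -32*p - 5*r + 5
At (-1, -2, -2): 47.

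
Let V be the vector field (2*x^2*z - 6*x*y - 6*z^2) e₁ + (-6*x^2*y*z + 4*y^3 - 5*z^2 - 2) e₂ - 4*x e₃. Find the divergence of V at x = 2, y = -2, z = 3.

∂V₁/∂x = 4*x*z - 6*y
∂V₂/∂y = -6*x^2*z + 12*y^2
∂V₃/∂z = 0
∇·V = -6*x^2*z + 4*x*z + 12*y^2 - 6*y
At (2, -2, 3): 12.

12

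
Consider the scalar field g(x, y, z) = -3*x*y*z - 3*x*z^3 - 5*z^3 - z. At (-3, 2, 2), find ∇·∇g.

∂²g/∂x² = 0
∂²g/∂y² = 0
∂²g/∂z² = -6*z*(3*x + 5)
∇²g = -18*x*z - 30*z
At (-3, 2, 2): 48.

48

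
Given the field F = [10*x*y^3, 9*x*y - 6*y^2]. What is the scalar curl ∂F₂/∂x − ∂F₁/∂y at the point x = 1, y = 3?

∂F₂/∂x = 9*y
∂F₁/∂y = 30*x*y^2
Scalar curl = -30*x*y^2 + 9*y
At (1, 3): -243.

-243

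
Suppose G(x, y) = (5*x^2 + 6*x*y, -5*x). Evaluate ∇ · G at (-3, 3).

∂G₁/∂x = 10*x + 6*y
∂G₂/∂y = 0
∇·G = 10*x + 6*y
At (-3, 3): -12.

-12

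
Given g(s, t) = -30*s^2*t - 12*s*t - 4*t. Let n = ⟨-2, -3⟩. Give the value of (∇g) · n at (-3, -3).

∂g/∂s = -60*s*t - 12*t
∂g/∂t = -30*s^2 - 12*s - 4
∇g at (-3, -3) = (-504, -238)
∇g · n = (-504)(-2) + (-238)(-3) = 1722

1722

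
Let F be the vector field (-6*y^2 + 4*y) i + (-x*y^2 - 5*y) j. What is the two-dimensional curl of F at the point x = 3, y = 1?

∂F₂/∂x = -y^2
∂F₁/∂y = -12*y + 4
Scalar curl = -y^2 + 12*y - 4
At (3, 1): 7.

7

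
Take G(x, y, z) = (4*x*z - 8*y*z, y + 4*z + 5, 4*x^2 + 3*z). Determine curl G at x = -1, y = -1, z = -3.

(∇×G)₁ = ∂G₃/∂y − ∂G₂/∂z = -4
(∇×G)₂ = ∂G₁/∂z − ∂G₃/∂x = -4*x - 8*y
(∇×G)₃ = ∂G₂/∂x − ∂G₁/∂y = 8*z
∇×G = (-4, -4*x - 8*y, 8*z)
At (-1, -1, -3): (-4, 12, -24).

(-4, 12, -24)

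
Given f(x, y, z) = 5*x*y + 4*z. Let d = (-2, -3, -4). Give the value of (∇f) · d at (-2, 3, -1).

-16

∂f/∂x = 5*y
∂f/∂y = 5*x
∂f/∂z = 4
∇f at (-2, 3, -1) = (15, -10, 4)
∇f · d = (15)(-2) + (-10)(-3) + (4)(-4) = -16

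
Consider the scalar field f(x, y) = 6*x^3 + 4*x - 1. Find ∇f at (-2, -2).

∂f/∂x = 18*x^2 + 4
∂f/∂y = 0
∇f = (18*x^2 + 4, 0)
At (-2, -2): (76, 0).

(76, 0)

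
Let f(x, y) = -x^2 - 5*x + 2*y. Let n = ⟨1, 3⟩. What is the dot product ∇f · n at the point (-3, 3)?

∂f/∂x = -2*x - 5
∂f/∂y = 2
∇f at (-3, 3) = (1, 2)
∇f · n = (1)(1) + (2)(3) = 7

7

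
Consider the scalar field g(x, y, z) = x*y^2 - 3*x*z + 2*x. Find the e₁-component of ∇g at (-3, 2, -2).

12

(∇g)_1 = ∂g/∂x = y^2 - 3*z + 2
At (-3, 2, -2): 12.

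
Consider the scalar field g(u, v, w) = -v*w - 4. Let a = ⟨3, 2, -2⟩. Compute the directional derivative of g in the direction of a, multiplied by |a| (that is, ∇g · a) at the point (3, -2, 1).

∂g/∂u = 0
∂g/∂v = -w
∂g/∂w = -v
∇g at (3, -2, 1) = (0, -1, 2)
∇g · a = (0)(3) + (-1)(2) + (2)(-2) = -6

-6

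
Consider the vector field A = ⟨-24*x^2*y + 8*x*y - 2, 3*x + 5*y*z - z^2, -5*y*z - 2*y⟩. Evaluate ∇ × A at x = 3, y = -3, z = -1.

(16, 0, 195)

(∇×A)₁ = ∂A₃/∂y − ∂A₂/∂z = -5*y - 3*z - 2
(∇×A)₂ = ∂A₁/∂z − ∂A₃/∂x = 0
(∇×A)₃ = ∂A₂/∂x − ∂A₁/∂y = 24*x^2 - 8*x + 3
∇×A = (-5*y - 3*z - 2, 0, 24*x^2 - 8*x + 3)
At (3, -3, -1): (16, 0, 195).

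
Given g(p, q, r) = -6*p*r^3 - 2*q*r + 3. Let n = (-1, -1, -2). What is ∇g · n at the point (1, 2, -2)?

∂g/∂p = -6*r^3
∂g/∂q = -2*r
∂g/∂r = -18*p*r^2 - 2*q
∇g at (1, 2, -2) = (48, 4, -76)
∇g · n = (48)(-1) + (4)(-1) + (-76)(-2) = 100

100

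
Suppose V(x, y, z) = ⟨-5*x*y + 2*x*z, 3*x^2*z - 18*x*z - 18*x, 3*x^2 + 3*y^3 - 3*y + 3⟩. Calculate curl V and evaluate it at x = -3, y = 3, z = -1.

(∇×V)₁ = ∂V₃/∂y − ∂V₂/∂z = -3*x^2 + 18*x + 9*y^2 - 3
(∇×V)₂ = ∂V₁/∂z − ∂V₃/∂x = -4*x
(∇×V)₃ = ∂V₂/∂x − ∂V₁/∂y = 6*x*z + 5*x - 18*z - 18
∇×V = (-3*x^2 + 18*x + 9*y^2 - 3, -4*x, 6*x*z + 5*x - 18*z - 18)
At (-3, 3, -1): (-3, 12, 3).

(-3, 12, 3)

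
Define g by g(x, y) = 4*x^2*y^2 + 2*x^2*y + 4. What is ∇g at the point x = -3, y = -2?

(-72, -126)

∂g/∂x = 8*x*y^2 + 4*x*y
∂g/∂y = 8*x^2*y + 2*x^2
∇g = (8*x*y^2 + 4*x*y, 8*x^2*y + 2*x^2)
At (-3, -2): (-72, -126).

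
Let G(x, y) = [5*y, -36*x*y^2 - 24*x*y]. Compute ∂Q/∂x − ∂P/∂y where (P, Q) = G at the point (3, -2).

∂G₂/∂x = -36*y^2 - 24*y
∂G₁/∂y = 5
Scalar curl = -36*y^2 - 24*y - 5
At (3, -2): -101.

-101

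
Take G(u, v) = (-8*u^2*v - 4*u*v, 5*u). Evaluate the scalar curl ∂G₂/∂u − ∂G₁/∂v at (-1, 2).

∂G₂/∂u = 5
∂G₁/∂v = -8*u^2 - 4*u
Scalar curl = 8*u^2 + 4*u + 5
At (-1, 2): 9.

9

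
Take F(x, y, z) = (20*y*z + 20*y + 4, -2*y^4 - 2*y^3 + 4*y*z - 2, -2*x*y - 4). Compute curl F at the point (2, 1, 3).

(∇×F)₁ = ∂F₃/∂y − ∂F₂/∂z = -2*x - 4*y
(∇×F)₂ = ∂F₁/∂z − ∂F₃/∂x = 22*y
(∇×F)₃ = ∂F₂/∂x − ∂F₁/∂y = -20*z - 20
∇×F = (-2*x - 4*y, 22*y, -20*z - 20)
At (2, 1, 3): (-8, 22, -80).

(-8, 22, -80)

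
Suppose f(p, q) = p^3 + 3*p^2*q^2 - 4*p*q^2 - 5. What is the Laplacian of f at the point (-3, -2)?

∂²f/∂p² = 6*(p + q^2)
∂²f/∂q² = 2*p*(3*p - 4)
∇²f = 6*p^2 - 2*p + 6*q^2
At (-3, -2): 84.

84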